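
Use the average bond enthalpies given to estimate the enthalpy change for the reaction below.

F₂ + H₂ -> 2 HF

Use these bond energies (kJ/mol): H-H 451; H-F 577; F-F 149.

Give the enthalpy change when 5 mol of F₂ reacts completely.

ΔH = −2770 kJ

Bonds broken (reactants):
  F-F: 1 × 149 = 149
  H-H: 1 × 451 = 451
  Σ(broken) = 600 kJ
Bonds formed (products):
  H-F: 2 × 577 = 1154
  Σ(formed) = 1154 kJ
ΔH = Σ(broken) − Σ(formed) = 600 − 1154 = −554 kJ
For 5× the reaction as written: 5 × (−554) = −2770 kJ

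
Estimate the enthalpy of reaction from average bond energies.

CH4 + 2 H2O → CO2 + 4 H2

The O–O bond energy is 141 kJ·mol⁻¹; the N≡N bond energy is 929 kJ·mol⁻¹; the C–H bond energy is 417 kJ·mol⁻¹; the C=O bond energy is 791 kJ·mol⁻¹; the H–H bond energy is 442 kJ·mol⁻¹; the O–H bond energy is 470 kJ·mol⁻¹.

Bonds broken (reactants):
  C–H: 4 × 417 = 1668
  O–H: 4 × 470 = 1880
  Σ(broken) = 3548 kJ
Bonds formed (products):
  C=O: 2 × 791 = 1582
  H–H: 4 × 442 = 1768
  Σ(formed) = 3350 kJ
ΔH = Σ(broken) − Σ(formed) = 3548 − 3350 = +198 kJ

ΔH ≈ +198 kJ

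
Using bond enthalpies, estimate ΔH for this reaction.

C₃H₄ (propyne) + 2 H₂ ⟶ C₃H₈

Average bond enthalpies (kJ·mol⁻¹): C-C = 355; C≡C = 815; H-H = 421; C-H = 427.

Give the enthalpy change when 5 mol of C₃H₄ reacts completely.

Bonds broken (reactants):
  C≡C: 1 × 815 = 815
  C-C: 1 × 355 = 355
  C-H: 4 × 427 = 1708
  H-H: 2 × 421 = 842
  Σ(broken) = 3720 kJ
Bonds formed (products):
  C-C: 2 × 355 = 710
  C-H: 8 × 427 = 3416
  Σ(formed) = 4126 kJ
ΔH = Σ(broken) − Σ(formed) = 3720 − 4126 = −406 kJ
For 5× the reaction as written: 5 × (−406) = −2030 kJ

ΔH = −2030 kJ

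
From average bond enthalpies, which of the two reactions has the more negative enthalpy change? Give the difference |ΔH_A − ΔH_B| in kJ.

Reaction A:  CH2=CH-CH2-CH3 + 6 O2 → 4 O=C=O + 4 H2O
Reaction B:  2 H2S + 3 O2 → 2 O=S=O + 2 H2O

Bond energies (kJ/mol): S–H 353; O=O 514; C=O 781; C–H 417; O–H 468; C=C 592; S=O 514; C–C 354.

Reaction A:
  Bonds broken (reactants):
    C–C: 2 × 354 = 708
    C–H: 8 × 417 = 3336
    C=C: 1 × 592 = 592
    O=O: 6 × 514 = 3084
    Σ(broken) = 7720 kJ
  Bonds formed (products):
    C=O: 8 × 781 = 6248
    O–H: 8 × 468 = 3744
    Σ(formed) = 9992 kJ
  ΔH_A = 7720 − 9992 = −2272 kJ
Reaction B:
  Bonds broken (reactants):
    O=O: 3 × 514 = 1542
    S–H: 4 × 353 = 1412
    Σ(broken) = 2954 kJ
  Bonds formed (products):
    O–H: 4 × 468 = 1872
    S=O: 4 × 514 = 2056
    Σ(formed) = 3928 kJ
  ΔH_B = 2954 − 3928 = −974 kJ
ΔH_A − ΔH_B = −1298 kJ, so reaction A has the more negative ΔH; |ΔH_A − ΔH_B| = 1298 kJ.

Reaction A, by 1298 kJ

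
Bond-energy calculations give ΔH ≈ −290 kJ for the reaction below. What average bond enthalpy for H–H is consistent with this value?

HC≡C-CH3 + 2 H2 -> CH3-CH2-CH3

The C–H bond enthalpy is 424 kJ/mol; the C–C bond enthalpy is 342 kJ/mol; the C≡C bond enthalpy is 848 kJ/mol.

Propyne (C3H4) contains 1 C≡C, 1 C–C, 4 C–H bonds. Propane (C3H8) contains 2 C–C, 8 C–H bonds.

Let D be the H–H bond energy.
Σ(broken) = 1×848 + 1×342 + 4×424 + 2×D = 2886 + 2D
Σ(formed) = 2×342 + 8×424 = 4076
ΔH = Σ(broken) − Σ(formed) = (2886 + 2D) − (4076) = −1190 + 2D
Setting this equal to −290 kJ gives 2D = 900, so D = 450 kJ/mol.

D(H–H) ≈ 450 kJ/mol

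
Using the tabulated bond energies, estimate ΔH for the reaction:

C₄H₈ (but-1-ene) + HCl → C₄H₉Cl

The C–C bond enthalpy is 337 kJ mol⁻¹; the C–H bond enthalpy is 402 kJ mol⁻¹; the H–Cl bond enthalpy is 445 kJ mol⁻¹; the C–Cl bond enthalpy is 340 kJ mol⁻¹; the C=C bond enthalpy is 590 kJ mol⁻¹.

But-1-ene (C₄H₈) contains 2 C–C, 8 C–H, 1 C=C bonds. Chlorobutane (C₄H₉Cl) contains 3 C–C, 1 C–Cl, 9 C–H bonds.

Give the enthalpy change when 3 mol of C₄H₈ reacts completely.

ΔH = −132 kJ

Bonds broken (reactants):
  C–C: 2 × 337 = 674
  C–H: 8 × 402 = 3216
  C=C: 1 × 590 = 590
  H–Cl: 1 × 445 = 445
  Σ(broken) = 4925 kJ
Bonds formed (products):
  C–C: 3 × 337 = 1011
  C–Cl: 1 × 340 = 340
  C–H: 9 × 402 = 3618
  Σ(formed) = 4969 kJ
ΔH = Σ(broken) − Σ(formed) = 4925 − 4969 = −44 kJ
For 3× the reaction as written: 3 × (−44) = −132 kJ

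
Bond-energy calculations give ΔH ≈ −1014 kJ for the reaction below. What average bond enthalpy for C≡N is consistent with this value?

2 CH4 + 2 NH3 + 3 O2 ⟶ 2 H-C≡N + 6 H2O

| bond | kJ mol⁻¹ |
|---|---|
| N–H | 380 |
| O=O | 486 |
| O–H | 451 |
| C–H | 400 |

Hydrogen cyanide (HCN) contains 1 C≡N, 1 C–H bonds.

Let D be the C≡N bond energy.
Σ(broken) = 8×400 + 6×380 + 3×486 = 6938
Σ(formed) = 2×D + 2×400 + 12×451 = 6212 + 2D
ΔH = Σ(broken) − Σ(formed) = (6938) − (6212 + 2D) = +726 − 2D
Setting this equal to −1014 kJ gives 2D = 1740, so D = 870 kJ/mol.

D(C≡N) ≈ 870 kJ/mol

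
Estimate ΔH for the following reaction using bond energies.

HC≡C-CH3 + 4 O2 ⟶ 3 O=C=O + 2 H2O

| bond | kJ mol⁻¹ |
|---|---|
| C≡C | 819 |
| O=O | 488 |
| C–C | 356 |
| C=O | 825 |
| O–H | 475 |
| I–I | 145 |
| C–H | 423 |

ΔH ≈ −2031 kJ

Bonds broken (reactants):
  C≡C: 1 × 819 = 819
  C–C: 1 × 356 = 356
  C–H: 4 × 423 = 1692
  O=O: 4 × 488 = 1952
  Σ(broken) = 4819 kJ
Bonds formed (products):
  C=O: 6 × 825 = 4950
  O–H: 4 × 475 = 1900
  Σ(formed) = 6850 kJ
ΔH = Σ(broken) − Σ(formed) = 4819 − 6850 = −2031 kJ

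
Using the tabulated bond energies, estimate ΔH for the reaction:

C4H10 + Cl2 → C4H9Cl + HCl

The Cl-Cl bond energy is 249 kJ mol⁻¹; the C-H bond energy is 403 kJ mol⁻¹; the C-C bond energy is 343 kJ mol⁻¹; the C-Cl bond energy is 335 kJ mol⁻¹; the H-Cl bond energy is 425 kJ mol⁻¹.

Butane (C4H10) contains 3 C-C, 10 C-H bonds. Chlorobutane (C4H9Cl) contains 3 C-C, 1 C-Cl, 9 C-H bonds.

Bonds broken (reactants):
  C-C: 3 × 343 = 1029
  C-H: 10 × 403 = 4030
  Cl-Cl: 1 × 249 = 249
  Σ(broken) = 5308 kJ
Bonds formed (products):
  C-C: 3 × 343 = 1029
  C-Cl: 1 × 335 = 335
  C-H: 9 × 403 = 3627
  H-Cl: 1 × 425 = 425
  Σ(formed) = 5416 kJ
ΔH = Σ(broken) − Σ(formed) = 5308 − 5416 = −108 kJ

ΔH ≈ −108 kJ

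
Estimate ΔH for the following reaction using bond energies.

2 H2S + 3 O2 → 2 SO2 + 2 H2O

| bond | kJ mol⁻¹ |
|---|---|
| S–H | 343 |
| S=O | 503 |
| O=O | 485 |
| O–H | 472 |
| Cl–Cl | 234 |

Bonds broken (reactants):
  O=O: 3 × 485 = 1455
  S–H: 4 × 343 = 1372
  Σ(broken) = 2827 kJ
Bonds formed (products):
  O–H: 4 × 472 = 1888
  S=O: 4 × 503 = 2012
  Σ(formed) = 3900 kJ
ΔH = Σ(broken) − Σ(formed) = 2827 − 3900 = −1073 kJ

ΔH ≈ −1073 kJ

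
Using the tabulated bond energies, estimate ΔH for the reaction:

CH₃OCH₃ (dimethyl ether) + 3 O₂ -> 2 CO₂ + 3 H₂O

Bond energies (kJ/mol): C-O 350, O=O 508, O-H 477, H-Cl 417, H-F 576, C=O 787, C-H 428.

Bonds broken (reactants):
  C-H: 6 × 428 = 2568
  C-O: 2 × 350 = 700
  O=O: 3 × 508 = 1524
  Σ(broken) = 4792 kJ
Bonds formed (products):
  C=O: 4 × 787 = 3148
  O-H: 6 × 477 = 2862
  Σ(formed) = 6010 kJ
ΔH = Σ(broken) − Σ(formed) = 4792 − 6010 = −1218 kJ

ΔH ≈ −1218 kJ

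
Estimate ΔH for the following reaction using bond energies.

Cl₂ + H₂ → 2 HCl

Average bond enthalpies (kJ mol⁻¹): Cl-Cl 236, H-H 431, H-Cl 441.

ΔH ≈ −215 kJ

Bonds broken (reactants):
  Cl-Cl: 1 × 236 = 236
  H-H: 1 × 431 = 431
  Σ(broken) = 667 kJ
Bonds formed (products):
  H-Cl: 2 × 441 = 882
  Σ(formed) = 882 kJ
ΔH = Σ(broken) − Σ(formed) = 667 − 882 = −215 kJ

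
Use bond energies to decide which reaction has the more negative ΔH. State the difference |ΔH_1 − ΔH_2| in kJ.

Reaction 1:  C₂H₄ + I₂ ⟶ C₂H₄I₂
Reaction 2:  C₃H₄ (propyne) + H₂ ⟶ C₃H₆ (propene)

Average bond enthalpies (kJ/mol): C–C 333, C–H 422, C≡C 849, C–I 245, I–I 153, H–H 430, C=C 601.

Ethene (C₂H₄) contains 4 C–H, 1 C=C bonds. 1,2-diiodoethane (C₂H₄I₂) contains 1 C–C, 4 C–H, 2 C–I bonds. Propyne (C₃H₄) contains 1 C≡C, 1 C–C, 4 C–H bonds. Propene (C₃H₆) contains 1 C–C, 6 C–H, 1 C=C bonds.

Reaction 1:
  Bonds broken (reactants):
    C–H: 4 × 422 = 1688
    C=C: 1 × 601 = 601
    I–I: 1 × 153 = 153
    Σ(broken) = 2442 kJ
  Bonds formed (products):
    C–C: 1 × 333 = 333
    C–H: 4 × 422 = 1688
    C–I: 2 × 245 = 490
    Σ(formed) = 2511 kJ
  ΔH_1 = 2442 − 2511 = −69 kJ
Reaction 2:
  Bonds broken (reactants):
    C≡C: 1 × 849 = 849
    C–C: 1 × 333 = 333
    C–H: 4 × 422 = 1688
    H–H: 1 × 430 = 430
    Σ(broken) = 3300 kJ
  Bonds formed (products):
    C–C: 1 × 333 = 333
    C–H: 6 × 422 = 2532
    C=C: 1 × 601 = 601
    Σ(formed) = 3466 kJ
  ΔH_2 = 3300 − 3466 = −166 kJ
ΔH_1 − ΔH_2 = +97 kJ, so reaction 2 has the more negative ΔH; |ΔH_1 − ΔH_2| = 97 kJ.

Reaction 2, by 97 kJ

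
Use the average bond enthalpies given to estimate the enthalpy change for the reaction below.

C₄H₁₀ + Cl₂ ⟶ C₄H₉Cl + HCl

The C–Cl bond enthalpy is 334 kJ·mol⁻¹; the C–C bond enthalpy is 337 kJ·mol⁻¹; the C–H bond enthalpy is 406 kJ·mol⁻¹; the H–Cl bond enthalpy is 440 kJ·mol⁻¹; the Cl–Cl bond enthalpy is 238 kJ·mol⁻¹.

ΔH ≈ −130 kJ

Bonds broken (reactants):
  C–C: 3 × 337 = 1011
  C–H: 10 × 406 = 4060
  Cl–Cl: 1 × 238 = 238
  Σ(broken) = 5309 kJ
Bonds formed (products):
  C–C: 3 × 337 = 1011
  C–Cl: 1 × 334 = 334
  C–H: 9 × 406 = 3654
  H–Cl: 1 × 440 = 440
  Σ(formed) = 5439 kJ
ΔH = Σ(broken) − Σ(formed) = 5309 − 5439 = −130 kJ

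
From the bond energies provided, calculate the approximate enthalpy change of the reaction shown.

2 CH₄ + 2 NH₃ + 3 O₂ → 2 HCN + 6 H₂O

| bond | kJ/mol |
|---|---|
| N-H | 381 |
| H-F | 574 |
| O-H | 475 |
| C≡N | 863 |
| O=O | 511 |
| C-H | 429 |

Bonds broken (reactants):
  C-H: 8 × 429 = 3432
  N-H: 6 × 381 = 2286
  O=O: 3 × 511 = 1533
  Σ(broken) = 7251 kJ
Bonds formed (products):
  C≡N: 2 × 863 = 1726
  C-H: 2 × 429 = 858
  O-H: 12 × 475 = 5700
  Σ(formed) = 8284 kJ
ΔH = Σ(broken) − Σ(formed) = 7251 − 8284 = −1033 kJ

ΔH ≈ −1033 kJ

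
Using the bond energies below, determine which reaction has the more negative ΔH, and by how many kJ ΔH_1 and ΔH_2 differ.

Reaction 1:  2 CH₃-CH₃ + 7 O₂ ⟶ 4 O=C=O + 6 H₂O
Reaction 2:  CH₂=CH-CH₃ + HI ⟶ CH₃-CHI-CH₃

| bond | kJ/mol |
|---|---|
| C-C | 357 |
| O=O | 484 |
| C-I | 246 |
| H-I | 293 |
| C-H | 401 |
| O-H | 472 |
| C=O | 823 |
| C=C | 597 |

Reaction 1, by 3220 kJ

Reaction 1:
  Bonds broken (reactants):
    C-C: 2 × 357 = 714
    C-H: 12 × 401 = 4812
    O=O: 7 × 484 = 3388
    Σ(broken) = 8914 kJ
  Bonds formed (products):
    C=O: 8 × 823 = 6584
    O-H: 12 × 472 = 5664
    Σ(formed) = 12248 kJ
  ΔH_1 = 8914 − 12248 = −3334 kJ
Reaction 2:
  Bonds broken (reactants):
    C-C: 1 × 357 = 357
    C-H: 6 × 401 = 2406
    C=C: 1 × 597 = 597
    H-I: 1 × 293 = 293
    Σ(broken) = 3653 kJ
  Bonds formed (products):
    C-C: 2 × 357 = 714
    C-H: 7 × 401 = 2807
    C-I: 1 × 246 = 246
    Σ(formed) = 3767 kJ
  ΔH_2 = 3653 − 3767 = −114 kJ
ΔH_1 − ΔH_2 = −3220 kJ, so reaction 1 has the more negative ΔH; |ΔH_1 − ΔH_2| = 3220 kJ.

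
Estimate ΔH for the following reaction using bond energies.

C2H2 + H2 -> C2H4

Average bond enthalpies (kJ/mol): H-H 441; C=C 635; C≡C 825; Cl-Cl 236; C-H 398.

ΔH ≈ −165 kJ

Bonds broken (reactants):
  C≡C: 1 × 825 = 825
  C-H: 2 × 398 = 796
  H-H: 1 × 441 = 441
  Σ(broken) = 2062 kJ
Bonds formed (products):
  C-H: 4 × 398 = 1592
  C=C: 1 × 635 = 635
  Σ(formed) = 2227 kJ
ΔH = Σ(broken) − Σ(formed) = 2062 − 2227 = −165 kJ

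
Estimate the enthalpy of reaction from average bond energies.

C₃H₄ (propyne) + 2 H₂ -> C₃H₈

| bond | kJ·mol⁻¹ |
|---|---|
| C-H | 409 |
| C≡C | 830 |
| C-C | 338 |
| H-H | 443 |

ΔH ≈ −258 kJ

Bonds broken (reactants):
  C≡C: 1 × 830 = 830
  C-C: 1 × 338 = 338
  C-H: 4 × 409 = 1636
  H-H: 2 × 443 = 886
  Σ(broken) = 3690 kJ
Bonds formed (products):
  C-C: 2 × 338 = 676
  C-H: 8 × 409 = 3272
  Σ(formed) = 3948 kJ
ΔH = Σ(broken) − Σ(formed) = 3690 − 3948 = −258 kJ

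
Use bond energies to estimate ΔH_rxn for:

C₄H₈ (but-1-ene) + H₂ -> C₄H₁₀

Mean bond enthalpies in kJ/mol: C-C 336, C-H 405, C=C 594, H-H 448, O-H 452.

Bonds broken (reactants):
  C-C: 2 × 336 = 672
  C-H: 8 × 405 = 3240
  C=C: 1 × 594 = 594
  H-H: 1 × 448 = 448
  Σ(broken) = 4954 kJ
Bonds formed (products):
  C-C: 3 × 336 = 1008
  C-H: 10 × 405 = 4050
  Σ(formed) = 5058 kJ
ΔH = Σ(broken) − Σ(formed) = 4954 − 5058 = −104 kJ

ΔH ≈ −104 kJ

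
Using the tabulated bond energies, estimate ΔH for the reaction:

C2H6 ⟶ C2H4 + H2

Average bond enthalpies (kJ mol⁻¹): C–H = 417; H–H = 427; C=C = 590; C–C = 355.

Bonds broken (reactants):
  C–C: 1 × 355 = 355
  C–H: 6 × 417 = 2502
  Σ(broken) = 2857 kJ
Bonds formed (products):
  C–H: 4 × 417 = 1668
  C=C: 1 × 590 = 590
  H–H: 1 × 427 = 427
  Σ(formed) = 2685 kJ
ΔH = Σ(broken) − Σ(formed) = 2857 − 2685 = +172 kJ

ΔH ≈ +172 kJ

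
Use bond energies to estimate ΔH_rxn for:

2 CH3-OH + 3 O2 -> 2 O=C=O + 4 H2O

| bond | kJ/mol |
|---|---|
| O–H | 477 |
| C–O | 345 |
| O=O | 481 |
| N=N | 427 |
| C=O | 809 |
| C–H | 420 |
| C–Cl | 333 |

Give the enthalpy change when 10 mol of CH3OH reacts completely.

Bonds broken (reactants):
  C–H: 6 × 420 = 2520
  C–O: 2 × 345 = 690
  O–H: 2 × 477 = 954
  O=O: 3 × 481 = 1443
  Σ(broken) = 5607 kJ
Bonds formed (products):
  C=O: 4 × 809 = 3236
  O–H: 8 × 477 = 3816
  Σ(formed) = 7052 kJ
ΔH = Σ(broken) − Σ(formed) = 5607 − 7052 = −1445 kJ
For 5× the reaction as written: 5 × (−1445) = −7225 kJ

ΔH = −7225 kJ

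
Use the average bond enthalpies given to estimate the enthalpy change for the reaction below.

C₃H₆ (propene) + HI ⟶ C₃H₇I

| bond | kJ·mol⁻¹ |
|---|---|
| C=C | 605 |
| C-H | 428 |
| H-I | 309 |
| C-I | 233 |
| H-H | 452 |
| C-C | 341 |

Bonds broken (reactants):
  C-C: 1 × 341 = 341
  C-H: 6 × 428 = 2568
  C=C: 1 × 605 = 605
  H-I: 1 × 309 = 309
  Σ(broken) = 3823 kJ
Bonds formed (products):
  C-C: 2 × 341 = 682
  C-H: 7 × 428 = 2996
  C-I: 1 × 233 = 233
  Σ(formed) = 3911 kJ
ΔH = Σ(broken) − Σ(formed) = 3823 − 3911 = −88 kJ

ΔH ≈ −88 kJ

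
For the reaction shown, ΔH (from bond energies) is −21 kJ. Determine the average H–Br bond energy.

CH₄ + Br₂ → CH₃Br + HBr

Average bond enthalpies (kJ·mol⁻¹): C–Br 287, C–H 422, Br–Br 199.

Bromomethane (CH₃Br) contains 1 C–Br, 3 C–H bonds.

Let D be the H–Br bond energy.
Σ(broken) = 1×199 + 4×422 = 1887
Σ(formed) = 1×287 + 3×422 + 1×D = 1553 + D
ΔH = Σ(broken) − Σ(formed) = (1887) − (1553 + D) = +334 − D
Setting this equal to −21 kJ gives D = 355 kJ/mol.

D(H–Br) ≈ 355 kJ/mol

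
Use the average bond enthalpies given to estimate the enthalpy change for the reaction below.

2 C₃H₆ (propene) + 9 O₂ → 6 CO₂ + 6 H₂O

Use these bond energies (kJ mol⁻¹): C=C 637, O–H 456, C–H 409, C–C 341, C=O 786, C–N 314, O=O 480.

ΔH ≈ −3720 kJ

Bonds broken (reactants):
  C–C: 2 × 341 = 682
  C–H: 12 × 409 = 4908
  C=C: 2 × 637 = 1274
  O=O: 9 × 480 = 4320
  Σ(broken) = 11184 kJ
Bonds formed (products):
  C=O: 12 × 786 = 9432
  O–H: 12 × 456 = 5472
  Σ(formed) = 14904 kJ
ΔH = Σ(broken) − Σ(formed) = 11184 − 14904 = −3720 kJ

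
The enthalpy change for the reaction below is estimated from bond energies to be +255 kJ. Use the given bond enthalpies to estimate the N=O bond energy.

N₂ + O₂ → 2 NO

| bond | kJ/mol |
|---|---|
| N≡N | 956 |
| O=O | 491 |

D(N=O) ≈ 596 kJ/mol

Let D be the N=O bond energy.
Σ(broken) = 1×956 + 1×491 = 1447
Σ(formed) = 2×D = 2D
ΔH = Σ(broken) − Σ(formed) = (1447) − (2D) = +1447 − 2D
Setting this equal to +255 kJ gives 2D = 1192, so D = 596 kJ/mol.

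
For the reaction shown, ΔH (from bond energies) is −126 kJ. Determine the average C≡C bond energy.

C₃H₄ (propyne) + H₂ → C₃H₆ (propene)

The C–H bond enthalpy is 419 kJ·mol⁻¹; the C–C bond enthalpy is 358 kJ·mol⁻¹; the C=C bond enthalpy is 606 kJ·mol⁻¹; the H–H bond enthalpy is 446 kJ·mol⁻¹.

Let D be the C≡C bond energy.
Σ(broken) = 1×D + 1×358 + 4×419 + 1×446 = 2480 + D
Σ(formed) = 1×358 + 6×419 + 1×606 = 3478
ΔH = Σ(broken) − Σ(formed) = (2480 + D) − (3478) = −998 + D
Setting this equal to −126 kJ gives D = 872 kJ/mol.

D(C≡C) ≈ 872 kJ/mol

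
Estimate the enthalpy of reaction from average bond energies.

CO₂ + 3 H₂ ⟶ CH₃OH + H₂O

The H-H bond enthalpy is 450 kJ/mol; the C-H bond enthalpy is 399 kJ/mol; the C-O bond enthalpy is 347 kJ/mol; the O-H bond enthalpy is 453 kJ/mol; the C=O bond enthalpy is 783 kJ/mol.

ΔH ≈ +13 kJ

Bonds broken (reactants):
  C=O: 2 × 783 = 1566
  H-H: 3 × 450 = 1350
  Σ(broken) = 2916 kJ
Bonds formed (products):
  C-H: 3 × 399 = 1197
  C-O: 1 × 347 = 347
  O-H: 3 × 453 = 1359
  Σ(formed) = 2903 kJ
ΔH = Σ(broken) − Σ(formed) = 2916 − 2903 = +13 kJ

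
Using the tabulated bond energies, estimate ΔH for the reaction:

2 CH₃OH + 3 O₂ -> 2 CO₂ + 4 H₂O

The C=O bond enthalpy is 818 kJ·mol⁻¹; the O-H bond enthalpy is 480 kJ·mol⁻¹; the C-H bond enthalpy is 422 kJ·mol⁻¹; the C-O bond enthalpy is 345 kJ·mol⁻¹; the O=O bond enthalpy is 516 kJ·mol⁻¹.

Bonds broken (reactants):
  C-H: 6 × 422 = 2532
  C-O: 2 × 345 = 690
  O-H: 2 × 480 = 960
  O=O: 3 × 516 = 1548
  Σ(broken) = 5730 kJ
Bonds formed (products):
  C=O: 4 × 818 = 3272
  O-H: 8 × 480 = 3840
  Σ(formed) = 7112 kJ
ΔH = Σ(broken) − Σ(formed) = 5730 − 7112 = −1382 kJ

ΔH ≈ −1382 kJ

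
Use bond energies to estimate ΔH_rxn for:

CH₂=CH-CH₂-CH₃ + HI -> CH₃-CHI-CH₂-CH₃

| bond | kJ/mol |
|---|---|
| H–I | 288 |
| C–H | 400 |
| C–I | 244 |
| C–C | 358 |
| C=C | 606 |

Bonds broken (reactants):
  C–C: 2 × 358 = 716
  C–H: 8 × 400 = 3200
  C=C: 1 × 606 = 606
  H–I: 1 × 288 = 288
  Σ(broken) = 4810 kJ
Bonds formed (products):
  C–C: 3 × 358 = 1074
  C–H: 9 × 400 = 3600
  C–I: 1 × 244 = 244
  Σ(formed) = 4918 kJ
ΔH = Σ(broken) − Σ(formed) = 4810 − 4918 = −108 kJ

ΔH ≈ −108 kJ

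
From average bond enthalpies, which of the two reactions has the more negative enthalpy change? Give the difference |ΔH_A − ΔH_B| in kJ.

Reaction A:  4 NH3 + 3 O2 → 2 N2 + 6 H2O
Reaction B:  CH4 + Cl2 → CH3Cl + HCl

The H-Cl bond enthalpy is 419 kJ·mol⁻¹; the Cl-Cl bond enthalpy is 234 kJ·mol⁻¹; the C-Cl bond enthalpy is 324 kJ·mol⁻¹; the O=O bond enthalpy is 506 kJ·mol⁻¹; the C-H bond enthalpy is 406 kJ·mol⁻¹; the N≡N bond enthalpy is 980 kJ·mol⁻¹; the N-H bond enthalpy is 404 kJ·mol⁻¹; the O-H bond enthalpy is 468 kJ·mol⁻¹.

Reaction A:
  Bonds broken (reactants):
    N-H: 12 × 404 = 4848
    O=O: 3 × 506 = 1518
    Σ(broken) = 6366 kJ
  Bonds formed (products):
    N≡N: 2 × 980 = 1960
    O-H: 12 × 468 = 5616
    Σ(formed) = 7576 kJ
  ΔH_A = 6366 − 7576 = −1210 kJ
Reaction B:
  Bonds broken (reactants):
    C-H: 4 × 406 = 1624
    Cl-Cl: 1 × 234 = 234
    Σ(broken) = 1858 kJ
  Bonds formed (products):
    C-Cl: 1 × 324 = 324
    C-H: 3 × 406 = 1218
    H-Cl: 1 × 419 = 419
    Σ(formed) = 1961 kJ
  ΔH_B = 1858 − 1961 = −103 kJ
ΔH_A − ΔH_B = −1107 kJ, so reaction A has the more negative ΔH; |ΔH_A − ΔH_B| = 1107 kJ.

Reaction A, by 1107 kJ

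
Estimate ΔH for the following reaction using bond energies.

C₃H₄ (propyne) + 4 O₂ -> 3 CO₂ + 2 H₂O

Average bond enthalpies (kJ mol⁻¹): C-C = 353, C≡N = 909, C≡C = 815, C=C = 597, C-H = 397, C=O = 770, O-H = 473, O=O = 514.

ΔH ≈ −1700 kJ

Bonds broken (reactants):
  C≡C: 1 × 815 = 815
  C-C: 1 × 353 = 353
  C-H: 4 × 397 = 1588
  O=O: 4 × 514 = 2056
  Σ(broken) = 4812 kJ
Bonds formed (products):
  C=O: 6 × 770 = 4620
  O-H: 4 × 473 = 1892
  Σ(formed) = 6512 kJ
ΔH = Σ(broken) − Σ(formed) = 4812 − 6512 = −1700 kJ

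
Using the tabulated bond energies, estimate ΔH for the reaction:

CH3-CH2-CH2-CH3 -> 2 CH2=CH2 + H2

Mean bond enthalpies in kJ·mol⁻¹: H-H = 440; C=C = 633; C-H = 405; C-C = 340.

ΔH ≈ +124 kJ

Bonds broken (reactants):
  C-C: 3 × 340 = 1020
  C-H: 10 × 405 = 4050
  Σ(broken) = 5070 kJ
Bonds formed (products):
  C-H: 8 × 405 = 3240
  C=C: 2 × 633 = 1266
  H-H: 1 × 440 = 440
  Σ(formed) = 4946 kJ
ΔH = Σ(broken) − Σ(formed) = 5070 − 4946 = +124 kJ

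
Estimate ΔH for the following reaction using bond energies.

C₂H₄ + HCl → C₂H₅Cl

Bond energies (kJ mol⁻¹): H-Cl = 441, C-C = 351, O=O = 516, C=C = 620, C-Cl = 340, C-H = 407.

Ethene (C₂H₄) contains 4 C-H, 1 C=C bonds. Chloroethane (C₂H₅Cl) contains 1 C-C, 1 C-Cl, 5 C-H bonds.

Bonds broken (reactants):
  C-H: 4 × 407 = 1628
  C=C: 1 × 620 = 620
  H-Cl: 1 × 441 = 441
  Σ(broken) = 2689 kJ
Bonds formed (products):
  C-C: 1 × 351 = 351
  C-Cl: 1 × 340 = 340
  C-H: 5 × 407 = 2035
  Σ(formed) = 2726 kJ
ΔH = Σ(broken) − Σ(formed) = 2689 − 2726 = −37 kJ

ΔH ≈ −37 kJ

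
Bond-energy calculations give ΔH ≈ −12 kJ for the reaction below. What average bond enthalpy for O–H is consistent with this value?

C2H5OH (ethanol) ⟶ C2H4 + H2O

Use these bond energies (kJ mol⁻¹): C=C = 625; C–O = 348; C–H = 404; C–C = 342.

Let D be the O–H bond energy.
Σ(broken) = 1×342 + 5×404 + 1×348 + 1×D = 2710 + D
Σ(formed) = 4×404 + 1×625 + 2×D = 2241 + 2D
ΔH = Σ(broken) − Σ(formed) = (2710 + D) − (2241 + 2D) = +469 − D
Setting this equal to −12 kJ gives D = 481 kJ/mol.

D(O–H) ≈ 481 kJ/mol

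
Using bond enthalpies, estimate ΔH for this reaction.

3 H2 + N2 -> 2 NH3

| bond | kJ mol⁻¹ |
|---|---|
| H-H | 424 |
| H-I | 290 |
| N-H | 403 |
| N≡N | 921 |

Bonds broken (reactants):
  H-H: 3 × 424 = 1272
  N≡N: 1 × 921 = 921
  Σ(broken) = 2193 kJ
Bonds formed (products):
  N-H: 6 × 403 = 2418
  Σ(formed) = 2418 kJ
ΔH = Σ(broken) − Σ(formed) = 2193 − 2418 = −225 kJ

ΔH ≈ −225 kJ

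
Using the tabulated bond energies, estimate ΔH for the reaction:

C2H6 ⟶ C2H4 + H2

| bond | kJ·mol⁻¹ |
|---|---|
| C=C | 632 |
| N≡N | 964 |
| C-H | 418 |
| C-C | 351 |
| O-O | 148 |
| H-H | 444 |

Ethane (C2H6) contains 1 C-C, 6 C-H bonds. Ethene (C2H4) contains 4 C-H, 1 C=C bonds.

Bonds broken (reactants):
  C-C: 1 × 351 = 351
  C-H: 6 × 418 = 2508
  Σ(broken) = 2859 kJ
Bonds formed (products):
  C-H: 4 × 418 = 1672
  C=C: 1 × 632 = 632
  H-H: 1 × 444 = 444
  Σ(formed) = 2748 kJ
ΔH = Σ(broken) − Σ(formed) = 2859 − 2748 = +111 kJ

ΔH ≈ +111 kJ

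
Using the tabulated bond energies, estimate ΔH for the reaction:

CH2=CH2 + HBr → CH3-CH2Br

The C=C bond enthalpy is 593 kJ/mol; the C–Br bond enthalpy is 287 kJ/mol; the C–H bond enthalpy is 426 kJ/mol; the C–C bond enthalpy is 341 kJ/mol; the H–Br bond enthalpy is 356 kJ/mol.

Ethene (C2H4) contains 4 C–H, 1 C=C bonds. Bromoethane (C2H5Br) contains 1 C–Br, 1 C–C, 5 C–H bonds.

Bonds broken (reactants):
  C–H: 4 × 426 = 1704
  C=C: 1 × 593 = 593
  H–Br: 1 × 356 = 356
  Σ(broken) = 2653 kJ
Bonds formed (products):
  C–Br: 1 × 287 = 287
  C–C: 1 × 341 = 341
  C–H: 5 × 426 = 2130
  Σ(formed) = 2758 kJ
ΔH = Σ(broken) − Σ(formed) = 2653 − 2758 = −105 kJ

ΔH ≈ −105 kJ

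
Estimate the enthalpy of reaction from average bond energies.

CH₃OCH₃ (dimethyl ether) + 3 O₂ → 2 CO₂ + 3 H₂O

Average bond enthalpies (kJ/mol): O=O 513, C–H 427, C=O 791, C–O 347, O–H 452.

ΔH ≈ −1081 kJ

Bonds broken (reactants):
  C–H: 6 × 427 = 2562
  C–O: 2 × 347 = 694
  O=O: 3 × 513 = 1539
  Σ(broken) = 4795 kJ
Bonds formed (products):
  C=O: 4 × 791 = 3164
  O–H: 6 × 452 = 2712
  Σ(formed) = 5876 kJ
ΔH = Σ(broken) − Σ(formed) = 4795 − 5876 = −1081 kJ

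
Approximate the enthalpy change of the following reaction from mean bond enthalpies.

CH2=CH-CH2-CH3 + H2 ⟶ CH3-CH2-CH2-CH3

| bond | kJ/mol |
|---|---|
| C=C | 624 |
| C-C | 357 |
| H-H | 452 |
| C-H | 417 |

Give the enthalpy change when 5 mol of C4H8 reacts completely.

Bonds broken (reactants):
  C-C: 2 × 357 = 714
  C-H: 8 × 417 = 3336
  C=C: 1 × 624 = 624
  H-H: 1 × 452 = 452
  Σ(broken) = 5126 kJ
Bonds formed (products):
  C-C: 3 × 357 = 1071
  C-H: 10 × 417 = 4170
  Σ(formed) = 5241 kJ
ΔH = Σ(broken) − Σ(formed) = 5126 − 5241 = −115 kJ
For 5× the reaction as written: 5 × (−115) = −575 kJ

ΔH = −575 kJ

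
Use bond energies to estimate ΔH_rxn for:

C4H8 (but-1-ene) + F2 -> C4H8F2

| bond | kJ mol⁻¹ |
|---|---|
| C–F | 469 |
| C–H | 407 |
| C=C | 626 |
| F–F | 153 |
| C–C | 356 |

Bonds broken (reactants):
  C–C: 2 × 356 = 712
  C–H: 8 × 407 = 3256
  C=C: 1 × 626 = 626
  F–F: 1 × 153 = 153
  Σ(broken) = 4747 kJ
Bonds formed (products):
  C–C: 3 × 356 = 1068
  C–F: 2 × 469 = 938
  C–H: 8 × 407 = 3256
  Σ(formed) = 5262 kJ
ΔH = Σ(broken) − Σ(formed) = 4747 − 5262 = −515 kJ

ΔH ≈ −515 kJ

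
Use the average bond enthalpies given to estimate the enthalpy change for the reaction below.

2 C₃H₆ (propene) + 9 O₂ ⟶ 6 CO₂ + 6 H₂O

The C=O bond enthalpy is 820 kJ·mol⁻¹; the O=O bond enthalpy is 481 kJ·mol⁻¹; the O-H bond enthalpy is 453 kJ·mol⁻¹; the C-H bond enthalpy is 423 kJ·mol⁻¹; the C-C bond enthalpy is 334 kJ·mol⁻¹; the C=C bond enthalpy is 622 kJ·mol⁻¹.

ΔH ≈ −3959 kJ

Bonds broken (reactants):
  C-C: 2 × 334 = 668
  C-H: 12 × 423 = 5076
  C=C: 2 × 622 = 1244
  O=O: 9 × 481 = 4329
  Σ(broken) = 11317 kJ
Bonds formed (products):
  C=O: 12 × 820 = 9840
  O-H: 12 × 453 = 5436
  Σ(formed) = 15276 kJ
ΔH = Σ(broken) − Σ(formed) = 11317 − 15276 = −3959 kJ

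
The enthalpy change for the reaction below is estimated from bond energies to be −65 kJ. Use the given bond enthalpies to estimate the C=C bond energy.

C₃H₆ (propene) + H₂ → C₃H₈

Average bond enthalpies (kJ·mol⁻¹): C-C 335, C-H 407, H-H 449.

D(C=C) ≈ 635 kJ/mol

Let D be the C=C bond energy.
Σ(broken) = 1×335 + 6×407 + 1×D + 1×449 = 3226 + D
Σ(formed) = 2×335 + 8×407 = 3926
ΔH = Σ(broken) − Σ(formed) = (3226 + D) − (3926) = −700 + D
Setting this equal to −65 kJ gives D = 635 kJ/mol.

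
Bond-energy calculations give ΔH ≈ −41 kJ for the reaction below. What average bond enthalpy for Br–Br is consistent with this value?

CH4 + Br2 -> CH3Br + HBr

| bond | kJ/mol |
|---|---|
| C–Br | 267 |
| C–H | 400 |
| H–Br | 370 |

Let D be the Br–Br bond energy.
Σ(broken) = 1×D + 4×400 = 1600 + D
Σ(formed) = 1×267 + 3×400 + 1×370 = 1837
ΔH = Σ(broken) − Σ(formed) = (1600 + D) − (1837) = −237 + D
Setting this equal to −41 kJ gives D = 196 kJ/mol.

D(Br–Br) ≈ 196 kJ/mol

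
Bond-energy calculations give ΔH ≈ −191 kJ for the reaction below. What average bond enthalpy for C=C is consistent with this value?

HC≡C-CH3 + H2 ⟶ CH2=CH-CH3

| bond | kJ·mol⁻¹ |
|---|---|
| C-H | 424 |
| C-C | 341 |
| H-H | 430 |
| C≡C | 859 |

Let D be the C=C bond energy.
Σ(broken) = 1×859 + 1×341 + 4×424 + 1×430 = 3326
Σ(formed) = 1×341 + 6×424 + 1×D = 2885 + D
ΔH = Σ(broken) − Σ(formed) = (3326) − (2885 + D) = +441 − D
Setting this equal to −191 kJ gives D = 632 kJ/mol.

D(C=C) ≈ 632 kJ/mol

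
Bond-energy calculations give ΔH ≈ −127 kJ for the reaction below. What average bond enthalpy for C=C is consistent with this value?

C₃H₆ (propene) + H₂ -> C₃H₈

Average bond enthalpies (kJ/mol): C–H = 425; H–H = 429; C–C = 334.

Let D be the C=C bond energy.
Σ(broken) = 1×334 + 6×425 + 1×D + 1×429 = 3313 + D
Σ(formed) = 2×334 + 8×425 = 4068
ΔH = Σ(broken) − Σ(formed) = (3313 + D) − (4068) = −755 + D
Setting this equal to −127 kJ gives D = 628 kJ/mol.

D(C=C) ≈ 628 kJ/mol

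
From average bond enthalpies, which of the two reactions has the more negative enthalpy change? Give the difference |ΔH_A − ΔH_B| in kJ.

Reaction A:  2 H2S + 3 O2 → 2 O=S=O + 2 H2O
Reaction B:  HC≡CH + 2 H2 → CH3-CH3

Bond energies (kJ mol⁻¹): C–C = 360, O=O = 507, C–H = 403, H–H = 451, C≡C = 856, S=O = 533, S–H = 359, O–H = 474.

Reaction A:
  Bonds broken (reactants):
    O=O: 3 × 507 = 1521
    S–H: 4 × 359 = 1436
    Σ(broken) = 2957 kJ
  Bonds formed (products):
    O–H: 4 × 474 = 1896
    S=O: 4 × 533 = 2132
    Σ(formed) = 4028 kJ
  ΔH_A = 2957 − 4028 = −1071 kJ
Reaction B:
  Bonds broken (reactants):
    C≡C: 1 × 856 = 856
    C–H: 2 × 403 = 806
    H–H: 2 × 451 = 902
    Σ(broken) = 2564 kJ
  Bonds formed (products):
    C–C: 1 × 360 = 360
    C–H: 6 × 403 = 2418
    Σ(formed) = 2778 kJ
  ΔH_B = 2564 − 2778 = −214 kJ
ΔH_A − ΔH_B = −857 kJ, so reaction A has the more negative ΔH; |ΔH_A − ΔH_B| = 857 kJ.

Reaction A, by 857 kJ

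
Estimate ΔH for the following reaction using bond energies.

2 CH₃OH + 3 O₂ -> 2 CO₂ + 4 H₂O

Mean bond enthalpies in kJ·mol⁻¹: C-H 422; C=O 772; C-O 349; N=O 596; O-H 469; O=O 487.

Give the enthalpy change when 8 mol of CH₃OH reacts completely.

Bonds broken (reactants):
  C-H: 6 × 422 = 2532
  C-O: 2 × 349 = 698
  O-H: 2 × 469 = 938
  O=O: 3 × 487 = 1461
  Σ(broken) = 5629 kJ
Bonds formed (products):
  C=O: 4 × 772 = 3088
  O-H: 8 × 469 = 3752
  Σ(formed) = 6840 kJ
ΔH = Σ(broken) − Σ(formed) = 5629 − 6840 = −1211 kJ
For 4× the reaction as written: 4 × (−1211) = −4844 kJ

ΔH = −4844 kJ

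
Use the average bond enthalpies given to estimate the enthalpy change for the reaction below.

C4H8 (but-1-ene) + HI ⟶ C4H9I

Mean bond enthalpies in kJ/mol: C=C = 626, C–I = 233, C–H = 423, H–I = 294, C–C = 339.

ΔH ≈ −75 kJ

Bonds broken (reactants):
  C–C: 2 × 339 = 678
  C–H: 8 × 423 = 3384
  C=C: 1 × 626 = 626
  H–I: 1 × 294 = 294
  Σ(broken) = 4982 kJ
Bonds formed (products):
  C–C: 3 × 339 = 1017
  C–H: 9 × 423 = 3807
  C–I: 1 × 233 = 233
  Σ(formed) = 5057 kJ
ΔH = Σ(broken) − Σ(formed) = 4982 − 5057 = −75 kJ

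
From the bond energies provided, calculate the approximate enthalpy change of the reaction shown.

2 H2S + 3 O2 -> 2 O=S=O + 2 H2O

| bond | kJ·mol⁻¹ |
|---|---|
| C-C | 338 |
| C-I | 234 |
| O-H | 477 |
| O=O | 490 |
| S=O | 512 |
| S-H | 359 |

ΔH ≈ −1050 kJ

Bonds broken (reactants):
  O=O: 3 × 490 = 1470
  S-H: 4 × 359 = 1436
  Σ(broken) = 2906 kJ
Bonds formed (products):
  O-H: 4 × 477 = 1908
  S=O: 4 × 512 = 2048
  Σ(formed) = 3956 kJ
ΔH = Σ(broken) − Σ(formed) = 2906 − 3956 = −1050 kJ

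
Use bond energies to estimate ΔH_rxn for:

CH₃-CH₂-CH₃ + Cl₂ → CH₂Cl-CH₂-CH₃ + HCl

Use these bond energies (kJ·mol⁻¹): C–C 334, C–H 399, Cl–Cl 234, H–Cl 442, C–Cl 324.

ΔH ≈ −133 kJ

Bonds broken (reactants):
  C–C: 2 × 334 = 668
  C–H: 8 × 399 = 3192
  Cl–Cl: 1 × 234 = 234
  Σ(broken) = 4094 kJ
Bonds formed (products):
  C–C: 2 × 334 = 668
  C–Cl: 1 × 324 = 324
  C–H: 7 × 399 = 2793
  H–Cl: 1 × 442 = 442
  Σ(formed) = 4227 kJ
ΔH = Σ(broken) − Σ(formed) = 4094 − 4227 = −133 kJ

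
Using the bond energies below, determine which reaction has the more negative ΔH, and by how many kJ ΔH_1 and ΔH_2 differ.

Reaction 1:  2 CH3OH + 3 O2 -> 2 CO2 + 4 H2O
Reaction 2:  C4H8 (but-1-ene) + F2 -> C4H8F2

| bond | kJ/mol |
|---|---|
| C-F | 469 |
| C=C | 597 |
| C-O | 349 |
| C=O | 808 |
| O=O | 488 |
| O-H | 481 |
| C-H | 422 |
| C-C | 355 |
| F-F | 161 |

Reaction 1, by 889 kJ

Reaction 1:
  Bonds broken (reactants):
    C-H: 6 × 422 = 2532
    C-O: 2 × 349 = 698
    O-H: 2 × 481 = 962
    O=O: 3 × 488 = 1464
    Σ(broken) = 5656 kJ
  Bonds formed (products):
    C=O: 4 × 808 = 3232
    O-H: 8 × 481 = 3848
    Σ(formed) = 7080 kJ
  ΔH_1 = 5656 − 7080 = −1424 kJ
Reaction 2:
  Bonds broken (reactants):
    C-C: 2 × 355 = 710
    C-H: 8 × 422 = 3376
    C=C: 1 × 597 = 597
    F-F: 1 × 161 = 161
    Σ(broken) = 4844 kJ
  Bonds formed (products):
    C-C: 3 × 355 = 1065
    C-F: 2 × 469 = 938
    C-H: 8 × 422 = 3376
    Σ(formed) = 5379 kJ
  ΔH_2 = 4844 − 5379 = −535 kJ
ΔH_1 − ΔH_2 = −889 kJ, so reaction 1 has the more negative ΔH; |ΔH_1 − ΔH_2| = 889 kJ.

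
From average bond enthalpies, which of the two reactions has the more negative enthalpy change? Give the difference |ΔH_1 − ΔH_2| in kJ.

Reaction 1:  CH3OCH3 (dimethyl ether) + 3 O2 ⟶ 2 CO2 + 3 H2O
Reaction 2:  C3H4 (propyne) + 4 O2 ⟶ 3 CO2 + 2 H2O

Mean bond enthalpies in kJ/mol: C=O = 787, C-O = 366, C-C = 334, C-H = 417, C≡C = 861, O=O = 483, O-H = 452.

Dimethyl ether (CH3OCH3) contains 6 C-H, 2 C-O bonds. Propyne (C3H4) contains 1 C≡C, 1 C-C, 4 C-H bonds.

Reaction 2, by 558 kJ

Reaction 1:
  Bonds broken (reactants):
    C-H: 6 × 417 = 2502
    C-O: 2 × 366 = 732
    O=O: 3 × 483 = 1449
    Σ(broken) = 4683 kJ
  Bonds formed (products):
    C=O: 4 × 787 = 3148
    O-H: 6 × 452 = 2712
    Σ(formed) = 5860 kJ
  ΔH_1 = 4683 − 5860 = −1177 kJ
Reaction 2:
  Bonds broken (reactants):
    C≡C: 1 × 861 = 861
    C-C: 1 × 334 = 334
    C-H: 4 × 417 = 1668
    O=O: 4 × 483 = 1932
    Σ(broken) = 4795 kJ
  Bonds formed (products):
    C=O: 6 × 787 = 4722
    O-H: 4 × 452 = 1808
    Σ(formed) = 6530 kJ
  ΔH_2 = 4795 − 6530 = −1735 kJ
ΔH_1 − ΔH_2 = +558 kJ, so reaction 2 has the more negative ΔH; |ΔH_1 − ΔH_2| = 558 kJ.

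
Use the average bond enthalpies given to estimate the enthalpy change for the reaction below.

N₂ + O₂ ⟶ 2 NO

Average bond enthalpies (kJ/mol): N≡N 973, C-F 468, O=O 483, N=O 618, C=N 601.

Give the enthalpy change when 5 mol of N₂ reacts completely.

Bonds broken (reactants):
  N≡N: 1 × 973 = 973
  O=O: 1 × 483 = 483
  Σ(broken) = 1456 kJ
Bonds formed (products):
  N=O: 2 × 618 = 1236
  Σ(formed) = 1236 kJ
ΔH = Σ(broken) − Σ(formed) = 1456 − 1236 = +220 kJ
For 5× the reaction as written: 5 × (+220) = +1100 kJ

ΔH = +1100 kJ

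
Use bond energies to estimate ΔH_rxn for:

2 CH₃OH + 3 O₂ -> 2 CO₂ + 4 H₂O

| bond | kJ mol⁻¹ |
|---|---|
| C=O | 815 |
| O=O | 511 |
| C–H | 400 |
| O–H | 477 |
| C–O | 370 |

ΔH ≈ −1449 kJ

Bonds broken (reactants):
  C–H: 6 × 400 = 2400
  C–O: 2 × 370 = 740
  O–H: 2 × 477 = 954
  O=O: 3 × 511 = 1533
  Σ(broken) = 5627 kJ
Bonds formed (products):
  C=O: 4 × 815 = 3260
  O–H: 8 × 477 = 3816
  Σ(formed) = 7076 kJ
ΔH = Σ(broken) − Σ(formed) = 5627 − 7076 = −1449 kJ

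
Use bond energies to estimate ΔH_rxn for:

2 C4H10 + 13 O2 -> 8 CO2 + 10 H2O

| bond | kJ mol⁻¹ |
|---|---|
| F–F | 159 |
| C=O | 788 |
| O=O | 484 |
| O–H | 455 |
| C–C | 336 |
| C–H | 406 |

ΔH ≈ −5280 kJ

Bonds broken (reactants):
  C–C: 6 × 336 = 2016
  C–H: 20 × 406 = 8120
  O=O: 13 × 484 = 6292
  Σ(broken) = 16428 kJ
Bonds formed (products):
  C=O: 16 × 788 = 12608
  O–H: 20 × 455 = 9100
  Σ(formed) = 21708 kJ
ΔH = Σ(broken) − Σ(formed) = 16428 − 21708 = −5280 kJ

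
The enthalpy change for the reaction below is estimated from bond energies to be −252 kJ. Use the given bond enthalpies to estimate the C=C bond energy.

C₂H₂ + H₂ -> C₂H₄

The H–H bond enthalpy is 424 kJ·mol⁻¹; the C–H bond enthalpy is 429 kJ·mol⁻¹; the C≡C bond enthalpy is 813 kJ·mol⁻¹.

D(C=C) ≈ 631 kJ/mol

Let D be the C=C bond energy.
Σ(broken) = 1×813 + 2×429 + 1×424 = 2095
Σ(formed) = 4×429 + 1×D = 1716 + D
ΔH = Σ(broken) − Σ(formed) = (2095) − (1716 + D) = +379 − D
Setting this equal to −252 kJ gives D = 631 kJ/mol.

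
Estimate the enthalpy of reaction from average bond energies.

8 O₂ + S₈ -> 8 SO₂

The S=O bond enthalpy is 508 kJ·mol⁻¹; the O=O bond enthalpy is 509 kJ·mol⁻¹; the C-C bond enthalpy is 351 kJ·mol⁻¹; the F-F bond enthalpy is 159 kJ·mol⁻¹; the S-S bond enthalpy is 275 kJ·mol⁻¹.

ΔH ≈ −1856 kJ

Bonds broken (reactants):
  O=O: 8 × 509 = 4072
  S-S: 8 × 275 = 2200
  Σ(broken) = 6272 kJ
Bonds formed (products):
  S=O: 16 × 508 = 8128
  Σ(formed) = 8128 kJ
ΔH = Σ(broken) − Σ(formed) = 6272 − 8128 = −1856 kJ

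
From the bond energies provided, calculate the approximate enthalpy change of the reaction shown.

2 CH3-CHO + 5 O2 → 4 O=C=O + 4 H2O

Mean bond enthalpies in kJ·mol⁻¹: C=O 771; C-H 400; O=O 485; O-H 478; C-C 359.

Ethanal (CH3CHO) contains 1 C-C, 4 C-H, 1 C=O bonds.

Bonds broken (reactants):
  C-C: 2 × 359 = 718
  C-H: 8 × 400 = 3200
  C=O: 2 × 771 = 1542
  O=O: 5 × 485 = 2425
  Σ(broken) = 7885 kJ
Bonds formed (products):
  C=O: 8 × 771 = 6168
  O-H: 8 × 478 = 3824
  Σ(formed) = 9992 kJ
ΔH = Σ(broken) − Σ(formed) = 7885 − 9992 = −2107 kJ

ΔH ≈ −2107 kJ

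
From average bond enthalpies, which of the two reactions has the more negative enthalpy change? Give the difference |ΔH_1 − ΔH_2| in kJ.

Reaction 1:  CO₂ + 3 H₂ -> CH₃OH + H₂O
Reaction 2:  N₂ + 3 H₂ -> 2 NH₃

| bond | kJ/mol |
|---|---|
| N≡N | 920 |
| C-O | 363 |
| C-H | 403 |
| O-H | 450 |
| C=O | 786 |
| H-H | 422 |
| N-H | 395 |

Reaction 1:
  Bonds broken (reactants):
    C=O: 2 × 786 = 1572
    H-H: 3 × 422 = 1266
    Σ(broken) = 2838 kJ
  Bonds formed (products):
    C-H: 3 × 403 = 1209
    C-O: 1 × 363 = 363
    O-H: 3 × 450 = 1350
    Σ(formed) = 2922 kJ
  ΔH_1 = 2838 − 2922 = −84 kJ
Reaction 2:
  Bonds broken (reactants):
    H-H: 3 × 422 = 1266
    N≡N: 1 × 920 = 920
    Σ(broken) = 2186 kJ
  Bonds formed (products):
    N-H: 6 × 395 = 2370
    Σ(formed) = 2370 kJ
  ΔH_2 = 2186 − 2370 = −184 kJ
ΔH_1 − ΔH_2 = +100 kJ, so reaction 2 has the more negative ΔH; |ΔH_1 − ΔH_2| = 100 kJ.

Reaction 2, by 100 kJ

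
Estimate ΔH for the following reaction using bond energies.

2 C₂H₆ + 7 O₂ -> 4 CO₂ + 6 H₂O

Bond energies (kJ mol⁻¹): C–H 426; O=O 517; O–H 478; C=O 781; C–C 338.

Bonds broken (reactants):
  C–C: 2 × 338 = 676
  C–H: 12 × 426 = 5112
  O=O: 7 × 517 = 3619
  Σ(broken) = 9407 kJ
Bonds formed (products):
  C=O: 8 × 781 = 6248
  O–H: 12 × 478 = 5736
  Σ(formed) = 11984 kJ
ΔH = Σ(broken) − Σ(formed) = 9407 − 11984 = −2577 kJ

ΔH ≈ −2577 kJ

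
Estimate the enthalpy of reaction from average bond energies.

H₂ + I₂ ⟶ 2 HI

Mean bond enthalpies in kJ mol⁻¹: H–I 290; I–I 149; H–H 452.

ΔH ≈ +21 kJ

Bonds broken (reactants):
  H–H: 1 × 452 = 452
  I–I: 1 × 149 = 149
  Σ(broken) = 601 kJ
Bonds formed (products):
  H–I: 2 × 290 = 580
  Σ(formed) = 580 kJ
ΔH = Σ(broken) − Σ(formed) = 601 − 580 = +21 kJ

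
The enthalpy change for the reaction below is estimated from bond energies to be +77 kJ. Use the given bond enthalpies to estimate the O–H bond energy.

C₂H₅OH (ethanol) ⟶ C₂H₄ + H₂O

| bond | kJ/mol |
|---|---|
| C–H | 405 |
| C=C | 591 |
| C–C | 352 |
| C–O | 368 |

Let D be the O–H bond energy.
Σ(broken) = 1×352 + 5×405 + 1×368 + 1×D = 2745 + D
Σ(formed) = 4×405 + 1×591 + 2×D = 2211 + 2D
ΔH = Σ(broken) − Σ(formed) = (2745 + D) − (2211 + 2D) = +534 − D
Setting this equal to +77 kJ gives D = 457 kJ/mol.

D(O–H) ≈ 457 kJ/mol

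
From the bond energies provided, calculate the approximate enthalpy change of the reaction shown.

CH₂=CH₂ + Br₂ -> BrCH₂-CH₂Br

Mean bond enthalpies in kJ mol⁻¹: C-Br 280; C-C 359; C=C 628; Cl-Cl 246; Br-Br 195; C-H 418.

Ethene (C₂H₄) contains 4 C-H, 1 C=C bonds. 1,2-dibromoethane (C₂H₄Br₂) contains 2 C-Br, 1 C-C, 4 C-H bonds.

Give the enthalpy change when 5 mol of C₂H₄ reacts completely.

ΔH = −480 kJ

Bonds broken (reactants):
  Br-Br: 1 × 195 = 195
  C-H: 4 × 418 = 1672
  C=C: 1 × 628 = 628
  Σ(broken) = 2495 kJ
Bonds formed (products):
  C-Br: 2 × 280 = 560
  C-C: 1 × 359 = 359
  C-H: 4 × 418 = 1672
  Σ(formed) = 2591 kJ
ΔH = Σ(broken) − Σ(formed) = 2495 − 2591 = −96 kJ
For 5× the reaction as written: 5 × (−96) = −480 kJ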